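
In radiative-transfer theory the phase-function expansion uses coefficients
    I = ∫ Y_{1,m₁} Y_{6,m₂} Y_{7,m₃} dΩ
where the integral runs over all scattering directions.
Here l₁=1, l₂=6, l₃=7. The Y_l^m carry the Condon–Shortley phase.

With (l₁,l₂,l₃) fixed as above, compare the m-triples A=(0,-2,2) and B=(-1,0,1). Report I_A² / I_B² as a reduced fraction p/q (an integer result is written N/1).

45/28

Shared (l₁,l₂,l₃)=(1,6,7): N and (l;000)² cancel in I_A²/I_B².
A: Δ = 0!·2!·12!/15! = 1/1365; Racah Σ t=0..0: t=0:+1/967680 = 1/967680; ⇒ 3j(1 6 7; 0 -2 2)² = 3/91, sgn -1
B: Δ = 0!·2!·12!/15! = 1/1365; Racah Σ t=0..0: t=0:+1/1036800 = 1/1036800; ⇒ 3j(1 6 7; -1 0 1)² = 4/195, sgn +1
I_A²/I_B² = (3/91)/(4/195) = 45/28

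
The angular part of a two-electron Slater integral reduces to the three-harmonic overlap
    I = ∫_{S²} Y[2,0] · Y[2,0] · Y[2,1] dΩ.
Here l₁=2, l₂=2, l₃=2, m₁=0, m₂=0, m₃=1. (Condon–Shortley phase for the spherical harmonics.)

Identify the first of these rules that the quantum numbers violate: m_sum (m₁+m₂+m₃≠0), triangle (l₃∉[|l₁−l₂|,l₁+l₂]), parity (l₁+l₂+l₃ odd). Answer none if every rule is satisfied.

m_sum

m₁+m₂+m₃ = 0 + 0 + 1 = 1  ✗
triangle: |2−2|=0 ≤ l₃=2 ≤ 2+2=4
parity: l₁+l₂+l₃ = 6 is even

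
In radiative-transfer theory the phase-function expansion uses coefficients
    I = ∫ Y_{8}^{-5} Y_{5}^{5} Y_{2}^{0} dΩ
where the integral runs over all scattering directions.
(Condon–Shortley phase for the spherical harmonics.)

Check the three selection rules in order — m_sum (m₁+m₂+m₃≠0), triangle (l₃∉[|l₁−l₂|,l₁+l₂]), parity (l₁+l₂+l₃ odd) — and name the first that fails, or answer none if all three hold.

Σmᵢ = 0  ✓
l₃∈[|l₁−l₂|,l₁+l₂]=[3,13], have l₃=2  ✗
Σlᵢ = 15 ⇒ odd

triangle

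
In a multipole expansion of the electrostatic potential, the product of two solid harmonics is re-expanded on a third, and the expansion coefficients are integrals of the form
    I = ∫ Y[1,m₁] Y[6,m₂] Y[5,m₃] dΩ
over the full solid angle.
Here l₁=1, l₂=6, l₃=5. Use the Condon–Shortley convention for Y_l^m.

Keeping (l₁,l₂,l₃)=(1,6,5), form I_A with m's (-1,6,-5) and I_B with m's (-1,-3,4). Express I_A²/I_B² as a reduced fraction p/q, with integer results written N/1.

22/1

l's match ⇒ only the (l;m) 3-j factors differ between A and B.
A: triangle coeff Δ(1,6,5) = 1/858; Σ_t [2,2]: t=2:+1/7257600 = 1/7257600; (3j)²=1/13 [(1 6 5; -1 6 -5)], sign=+1
B: triangle coeff Δ(1,6,5) = 1/858; Σ_t [2,2]: t=2:+1/725760 = 1/725760; (3j)²=1/286 [(1 6 5; -1 -3 4)], sign=-1
I_A²/I_B² = (1/13)/(1/286) = 22/1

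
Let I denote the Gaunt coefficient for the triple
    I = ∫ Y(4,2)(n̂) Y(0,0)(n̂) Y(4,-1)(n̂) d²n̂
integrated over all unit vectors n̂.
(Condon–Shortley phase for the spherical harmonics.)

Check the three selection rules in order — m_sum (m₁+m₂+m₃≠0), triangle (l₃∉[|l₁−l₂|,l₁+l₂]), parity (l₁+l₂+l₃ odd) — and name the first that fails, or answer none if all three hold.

m_sum

m₁+m₂+m₃ = 2 + 0 − 1 = 1  ✗
triangle: |4−0|=4 ≤ l₃=4 ≤ 4+0=4
parity: l₁+l₂+l₃ = 8 is even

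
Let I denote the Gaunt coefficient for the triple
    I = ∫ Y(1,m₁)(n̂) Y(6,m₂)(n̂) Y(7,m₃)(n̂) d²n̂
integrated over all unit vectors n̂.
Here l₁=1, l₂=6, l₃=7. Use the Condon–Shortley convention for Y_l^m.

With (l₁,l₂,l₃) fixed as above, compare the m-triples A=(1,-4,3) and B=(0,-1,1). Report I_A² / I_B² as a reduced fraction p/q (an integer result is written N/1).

Same 1,6,7: normalisation and zero-m 3j drop out of the ratio.
A: Δ: 0! 2! 12! / 15! → 1/1365; sum: t=0:+1/14515200 = 1/14515200; 3j²(1 6 7; 1 -4 3) = Δ·Π!·Σ² = 2/455  (sign +1)
B: Δ: 0! 2! 12! / 15! → 1/1365; sum: t=0:+1/604800 = 1/604800; 3j²(1 6 7; 0 -1 1) = Δ·Π!·Σ² = 16/455  (sign +1)
I_A²/I_B² = (2/455)/(16/455) = 1/8

1/8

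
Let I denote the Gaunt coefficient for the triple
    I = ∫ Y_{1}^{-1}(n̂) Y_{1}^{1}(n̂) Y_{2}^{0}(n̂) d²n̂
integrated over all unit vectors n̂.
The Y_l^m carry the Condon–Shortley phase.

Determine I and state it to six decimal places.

0.126157

Rules hold: Σm=0, L=4 even, 0≤2≤2.
N = 3·3·5 = 45
Δ = 0!·2!·2!/5! = 1/30
Racah Σ t=0..0: t=0:+1/1 = 1/1
⇒ 3j(1 1 2; 0 0 0)² = 2/15, sgn +1
Racah Σ t=0..0: t=0:+1/4 = 1/4
⇒ 3j(1 1 2; -1 1 0)² = 1/30, sgn +1
4πI² = N·(3j₀)²·(3jₘ)² = 1/5
I = +1·√(0.2/4π) = 0.12615663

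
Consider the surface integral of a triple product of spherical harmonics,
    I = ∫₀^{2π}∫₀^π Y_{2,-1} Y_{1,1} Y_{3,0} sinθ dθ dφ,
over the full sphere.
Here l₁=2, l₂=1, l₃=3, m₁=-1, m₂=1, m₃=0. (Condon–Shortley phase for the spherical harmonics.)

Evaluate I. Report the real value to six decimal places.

0.143048

Checks pass: Σm=0; 6 even; l₃=3∈[1,3].
(2·2+1)(2·1+1)(2·3+1) = 105
Δ: 0! 4! 2! / 7! → 1/105
sum: t=0:+1/4 = 1/4
3j²(2 1 3; 0 0 0) = Δ·Π!·Σ² = 3/35  (sign -1)
sum: t=0:+1/12 = 1/12
3j²(2 1 3; -1 1 0) = Δ·Π!·Σ² = 1/35  (sign -1)
combine: 4πI² = 105·3/35·1/35 = 9/35
take √, sign +1: I = 0.14304817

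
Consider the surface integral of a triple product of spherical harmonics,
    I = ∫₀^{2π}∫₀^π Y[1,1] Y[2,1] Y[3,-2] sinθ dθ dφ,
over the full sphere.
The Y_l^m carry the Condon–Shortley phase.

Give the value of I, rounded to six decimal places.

0.261169

m-sum 0 ✓  L=6 even ✓  1≤3≤3 ✓
Π(2lᵢ+1) = 3×5×7 = 105
triangle coeff Δ(1,2,3) = 1/105
Σ_t [0,0]: t=0:+1/4 = 1/4
(3j)²=3/35 [(1 2 3; 0 0 0)], sign=-1
Σ_t [0,0]: t=0:+1/12 = 1/12
(3j)²=2/21 [(1 2 3; 1 1 -2)], sign=-1
⇒ 4πI² = 6/7
I = (+1)√(6/7/(4π)) = 0.26116903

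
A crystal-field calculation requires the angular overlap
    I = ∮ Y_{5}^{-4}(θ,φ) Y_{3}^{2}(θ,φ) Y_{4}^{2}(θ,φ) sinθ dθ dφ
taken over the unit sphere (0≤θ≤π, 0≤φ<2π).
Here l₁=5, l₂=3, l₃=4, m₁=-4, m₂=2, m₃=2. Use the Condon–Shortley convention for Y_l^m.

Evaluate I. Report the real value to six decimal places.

Rules hold: Σm=0, L=12 even, 2≤4≤8.
N = 11·7·9 = 693
Δ = 4!·6!·2!/13! = 1/180180
Racah Σ t=1..3: t=1:−1/576 t=2:+1/144 t=3:−1/576 = 1/288
⇒ 3j(5 3 4; 0 0 0)² = 20/1001, sgn +1
Racah Σ t=3..4: t=3:−1/8640 t=4:+1/2880 = 1/4320
⇒ 3j(5 3 4; -4 2 2)² = 8/429, sgn +1
4πI² = N·(3j₀)²·(3jₘ)² = 480/1859
I = +1·√(0.258203/4π) = 0.14334284

0.143343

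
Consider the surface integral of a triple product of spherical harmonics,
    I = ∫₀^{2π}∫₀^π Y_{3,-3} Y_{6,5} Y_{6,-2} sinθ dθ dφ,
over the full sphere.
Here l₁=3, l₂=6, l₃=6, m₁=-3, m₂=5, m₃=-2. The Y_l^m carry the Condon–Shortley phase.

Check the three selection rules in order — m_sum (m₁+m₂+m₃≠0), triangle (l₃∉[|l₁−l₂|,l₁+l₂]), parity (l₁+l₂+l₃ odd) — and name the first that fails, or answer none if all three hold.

Σmᵢ = 0  ✓
l₃∈[|l₁−l₂|,l₁+l₂]=[3,9], have l₃=6  ✓
Σlᵢ = 15 ⇒ odd  ✗

parity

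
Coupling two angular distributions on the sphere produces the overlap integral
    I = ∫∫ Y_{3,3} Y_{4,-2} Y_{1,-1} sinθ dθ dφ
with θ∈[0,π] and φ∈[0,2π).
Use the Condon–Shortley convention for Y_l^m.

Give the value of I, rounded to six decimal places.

0.061558

Rules hold: Σm=0, L=8 even, 1≤1≤7.
N = 7·9·3 = 189
Δ = 6!·0!·2!/9! = 1/252
Racah Σ t=3..3: t=3:−1/36 = -1/36
⇒ 3j(3 4 1; 0 0 0)² = 4/63, sgn +1
Racah Σ t=0..0: t=0:+1/1440 = 1/1440
⇒ 3j(3 4 1; 3 -2 -1)² = 1/252, sgn +1
4πI² = N·(3j₀)²·(3jₘ)² = 1/21
I = +1·√(0.047619/4π) = 0.06155813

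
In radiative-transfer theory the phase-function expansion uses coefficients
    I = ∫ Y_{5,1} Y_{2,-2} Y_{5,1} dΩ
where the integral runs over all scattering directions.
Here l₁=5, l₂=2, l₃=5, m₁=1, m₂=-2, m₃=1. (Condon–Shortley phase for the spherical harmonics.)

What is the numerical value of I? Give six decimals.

0.198089

m-sum 0 ✓  L=12 even ✓  3≤5≤7 ✓
Π(2lᵢ+1) = 11×5×11 = 605
triangle coeff Δ(5,2,5) = 1/38610
Σ_t [0,2]: t=0:+1/2880 t=1:−1/576 t=2:+1/2880 = -1/960
(3j)²=10/429 [(5 2 5; 0 0 0)], sign=+1
Σ_t [0,0]: t=0:+1/2304 = 1/2304
(3j)²=5/143 [(5 2 5; 1 -2 1)], sign=+1
⇒ 4πI² = 250/507
I = (+1)√(250/507/(4π)) = 0.19808933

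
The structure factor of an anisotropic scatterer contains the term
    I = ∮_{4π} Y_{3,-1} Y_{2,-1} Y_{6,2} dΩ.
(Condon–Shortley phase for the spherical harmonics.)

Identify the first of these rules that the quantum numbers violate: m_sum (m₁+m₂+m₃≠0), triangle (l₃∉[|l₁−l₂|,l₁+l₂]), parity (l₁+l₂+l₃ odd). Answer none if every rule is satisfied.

Σmᵢ = 0  ✓
l₃∈[|l₁−l₂|,l₁+l₂]=[1,5], have l₃=6  ✗
Σlᵢ = 11 ⇒ odd

triangle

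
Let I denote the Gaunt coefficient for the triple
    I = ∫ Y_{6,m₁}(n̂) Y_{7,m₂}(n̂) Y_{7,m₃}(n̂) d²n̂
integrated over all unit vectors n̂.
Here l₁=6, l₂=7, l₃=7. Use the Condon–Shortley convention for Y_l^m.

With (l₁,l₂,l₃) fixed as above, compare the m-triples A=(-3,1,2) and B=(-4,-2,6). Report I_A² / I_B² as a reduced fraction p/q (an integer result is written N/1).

125/1287

Shared (l₁,l₂,l₃)=(6,7,7): N and (l;000)² cancel in I_A²/I_B².
A: Δ = 6!·6!·8!/21! = 1/2444321880; Racah Σ t=3..6: t=3:−1/18662400 t=4:+1/3317760 t=5:−1/4147200 t=6:+1/37324800 = 1/29859840; ⇒ 3j(6 7 7; -3 1 2)² = 175/138567, sgn -1
B: Δ = 6!·6!·8!/21! = 1/2444321880; Racah Σ t=4..5: t=4:+1/174182400 t=5:−1/580608000 = 1/248832000; ⇒ 3j(6 7 7; -4 -2 6)² = 21/1615, sgn -1
I_A²/I_B² = (175/138567)/(21/1615) = 125/1287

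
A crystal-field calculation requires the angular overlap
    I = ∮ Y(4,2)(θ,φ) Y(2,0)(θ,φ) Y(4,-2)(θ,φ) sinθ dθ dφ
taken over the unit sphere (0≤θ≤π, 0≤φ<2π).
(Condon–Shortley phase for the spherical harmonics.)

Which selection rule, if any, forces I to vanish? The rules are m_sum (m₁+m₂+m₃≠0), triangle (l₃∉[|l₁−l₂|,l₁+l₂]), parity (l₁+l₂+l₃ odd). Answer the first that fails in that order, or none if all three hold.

m₁+m₂+m₃ = 2 + 0 − 2 = 0  ✓
triangle: |4−2|=2 ≤ l₃=4 ≤ 4+2=6  ✓
parity: l₁+l₂+l₃ = 10 is even  ✓

none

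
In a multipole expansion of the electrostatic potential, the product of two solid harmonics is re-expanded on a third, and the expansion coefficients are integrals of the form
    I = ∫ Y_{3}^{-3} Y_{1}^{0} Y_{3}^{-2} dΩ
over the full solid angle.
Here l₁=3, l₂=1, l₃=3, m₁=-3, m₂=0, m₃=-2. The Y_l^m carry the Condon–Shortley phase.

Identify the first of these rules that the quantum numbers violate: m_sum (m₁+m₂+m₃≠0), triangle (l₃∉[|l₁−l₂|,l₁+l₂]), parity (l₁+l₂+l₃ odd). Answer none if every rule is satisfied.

m_sum

m₁+m₂+m₃ = -3 + 0 − 2 = -5  ✗
triangle: |3−1|=2 ≤ l₃=3 ≤ 3+1=4
parity: l₁+l₂+l₃ = 7 is odd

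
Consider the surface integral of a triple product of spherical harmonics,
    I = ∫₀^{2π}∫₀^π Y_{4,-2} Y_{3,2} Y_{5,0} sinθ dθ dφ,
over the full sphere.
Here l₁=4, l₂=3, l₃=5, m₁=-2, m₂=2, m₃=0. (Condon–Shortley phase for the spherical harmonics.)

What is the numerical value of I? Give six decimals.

Checks pass: Σm=0; 12 even; l₃=5∈[1,7].
(2·4+1)(2·3+1)(2·5+1) = 693
Δ: 2! 6! 4! / 13! → 1/180180
sum: t=0:+1/576 t=1:−1/144 t=2:+1/576 = -1/288
3j²(4 3 5; 0 0 0) = Δ·Π!·Σ² = 20/1001  (sign +1)
sum: t=1:−1/2880 t=2:+1/576 = 1/720
3j²(4 3 5; -2 2 0) = Δ·Π!·Σ² = 80/3003  (sign -1)
combine: 4πI² = 693·20/1001·80/3003 = 4800/13013
take √, sign -1: I = -0.17132746

-0.171327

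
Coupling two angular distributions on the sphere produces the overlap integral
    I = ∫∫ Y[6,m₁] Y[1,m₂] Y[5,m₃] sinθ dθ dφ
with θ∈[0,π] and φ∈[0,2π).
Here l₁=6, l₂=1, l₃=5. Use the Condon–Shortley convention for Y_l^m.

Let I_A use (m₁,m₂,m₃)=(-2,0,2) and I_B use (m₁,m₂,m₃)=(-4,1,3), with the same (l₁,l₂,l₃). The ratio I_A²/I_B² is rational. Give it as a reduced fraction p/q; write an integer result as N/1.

l's match ⇒ only the (l;m) 3-j factors differ between A and B.
A: triangle coeff Δ(6,1,5) = 1/858; Σ_t [1,1]: t=1:−1/30240 = -1/30240; (3j)²=16/429 [(6 1 5; -2 0 2)], sign=+1
B: triangle coeff Δ(6,1,5) = 1/858; Σ_t [2,2]: t=2:+1/161280 = 1/161280; (3j)²=15/286 [(6 1 5; -4 1 3)], sign=+1
I_A²/I_B² = (16/429)/(15/286) = 32/45

32/45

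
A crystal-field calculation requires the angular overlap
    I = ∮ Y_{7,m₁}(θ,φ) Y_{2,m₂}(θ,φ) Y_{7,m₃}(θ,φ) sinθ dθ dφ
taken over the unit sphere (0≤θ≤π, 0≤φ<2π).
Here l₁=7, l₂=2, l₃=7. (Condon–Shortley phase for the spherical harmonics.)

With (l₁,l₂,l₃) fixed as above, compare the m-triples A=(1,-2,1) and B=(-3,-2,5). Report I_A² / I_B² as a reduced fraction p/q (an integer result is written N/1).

196/99

l's match ⇒ only the (l;m) 3-j factors differ between A and B.
A: triangle coeff Δ(7,2,7) = 1/185640; Σ_t [0,0]: t=0:+1/2073600 = 1/2073600; (3j)²=28/1105 [(7 2 7; 1 -2 1)], sign=+1
B: triangle coeff Δ(7,2,7) = 1/185640; Σ_t [0,0]: t=0:+1/29030400 = 1/29030400; (3j)²=99/7735 [(7 2 7; -3 -2 5)], sign=+1
I_A²/I_B² = (28/1105)/(99/7735) = 196/99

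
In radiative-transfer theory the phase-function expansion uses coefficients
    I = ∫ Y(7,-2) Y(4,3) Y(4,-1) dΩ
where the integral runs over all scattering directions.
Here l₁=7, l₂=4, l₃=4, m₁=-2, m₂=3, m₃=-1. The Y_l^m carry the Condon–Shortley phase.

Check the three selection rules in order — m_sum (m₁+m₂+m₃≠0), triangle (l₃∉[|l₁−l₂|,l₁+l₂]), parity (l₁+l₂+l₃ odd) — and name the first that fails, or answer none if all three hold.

parity

m₁+m₂+m₃ = -2 + 3 − 1 = 0  ✓
triangle: |7−4|=3 ≤ l₃=4 ≤ 7+4=11  ✓
parity: l₁+l₂+l₃ = 15 is odd  ✗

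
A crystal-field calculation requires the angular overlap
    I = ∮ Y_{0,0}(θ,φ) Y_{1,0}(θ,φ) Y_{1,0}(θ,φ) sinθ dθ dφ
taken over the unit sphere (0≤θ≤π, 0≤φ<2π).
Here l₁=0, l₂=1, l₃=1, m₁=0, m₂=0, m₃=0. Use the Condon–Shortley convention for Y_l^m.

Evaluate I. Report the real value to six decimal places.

0.282095

Rules hold: Σm=0, L=2 even, 1≤1≤1.
N = 1·3·3 = 9
Δ = 0!·0!·2!/3! = 1/3
Racah Σ t=0..0: t=0:+1/1 = 1/1
⇒ 3j(0 1 1; 0 0 0)² = 1/3, sgn -1
(m-triple is (0,0,0) — same symbol as above.)
4πI² = N·(3j₀)²·(3jₘ)² = 1/1
I = +1·√(1/4π) = 0.28209479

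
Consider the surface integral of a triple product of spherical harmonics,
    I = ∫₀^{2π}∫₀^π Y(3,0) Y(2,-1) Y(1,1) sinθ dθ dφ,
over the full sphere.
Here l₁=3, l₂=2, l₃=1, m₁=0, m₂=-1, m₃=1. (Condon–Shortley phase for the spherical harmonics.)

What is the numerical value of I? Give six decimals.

0.143048

Rules hold: Σm=0, L=6 even, 1≤1≤5.
N = 7·5·3 = 105
Δ = 4!·2!·0!/7! = 1/105
Racah Σ t=2..2: t=2:+1/4 = 1/4
⇒ 3j(3 2 1; 0 0 0)² = 3/35, sgn -1
Racah Σ t=1..1: t=1:−1/12 = -1/12
⇒ 3j(3 2 1; 0 -1 1)² = 1/35, sgn -1
4πI² = N·(3j₀)²·(3jₘ)² = 9/35
I = +1·√(0.257143/4π) = 0.14304817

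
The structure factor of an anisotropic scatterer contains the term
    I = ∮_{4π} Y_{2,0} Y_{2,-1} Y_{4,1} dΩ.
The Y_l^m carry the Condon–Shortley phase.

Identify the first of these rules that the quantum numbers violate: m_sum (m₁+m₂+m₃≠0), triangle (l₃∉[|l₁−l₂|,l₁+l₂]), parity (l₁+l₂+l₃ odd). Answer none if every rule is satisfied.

none

m₁+m₂+m₃ = 0 − 1 + 1 = 0  ✓
triangle: |2−2|=0 ≤ l₃=4 ≤ 2+2=4  ✓
parity: l₁+l₂+l₃ = 8 is even  ✓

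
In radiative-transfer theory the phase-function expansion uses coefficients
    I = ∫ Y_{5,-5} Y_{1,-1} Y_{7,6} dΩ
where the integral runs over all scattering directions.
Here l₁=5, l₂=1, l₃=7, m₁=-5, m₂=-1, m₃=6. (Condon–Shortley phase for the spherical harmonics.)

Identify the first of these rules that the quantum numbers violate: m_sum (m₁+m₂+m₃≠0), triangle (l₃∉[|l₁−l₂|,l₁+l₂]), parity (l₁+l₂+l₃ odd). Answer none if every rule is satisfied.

Σmᵢ = 0  ✓
l₃∈[|l₁−l₂|,l₁+l₂]=[4,6], have l₃=7  ✗
Σlᵢ = 13 ⇒ odd

triangle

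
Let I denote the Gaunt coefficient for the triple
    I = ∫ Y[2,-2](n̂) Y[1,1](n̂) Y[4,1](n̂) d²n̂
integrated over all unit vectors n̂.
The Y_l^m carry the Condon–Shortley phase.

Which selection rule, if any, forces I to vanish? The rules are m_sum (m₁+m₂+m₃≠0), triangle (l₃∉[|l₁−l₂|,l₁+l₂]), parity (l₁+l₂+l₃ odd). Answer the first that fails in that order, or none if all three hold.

triangle

m₁+m₂+m₃ = -2 + 1 + 1 = 0  ✓
triangle: |2−1|=1 ≤ l₃=4 ≤ 2+1=3  ✗
parity: l₁+l₂+l₃ = 7 is odd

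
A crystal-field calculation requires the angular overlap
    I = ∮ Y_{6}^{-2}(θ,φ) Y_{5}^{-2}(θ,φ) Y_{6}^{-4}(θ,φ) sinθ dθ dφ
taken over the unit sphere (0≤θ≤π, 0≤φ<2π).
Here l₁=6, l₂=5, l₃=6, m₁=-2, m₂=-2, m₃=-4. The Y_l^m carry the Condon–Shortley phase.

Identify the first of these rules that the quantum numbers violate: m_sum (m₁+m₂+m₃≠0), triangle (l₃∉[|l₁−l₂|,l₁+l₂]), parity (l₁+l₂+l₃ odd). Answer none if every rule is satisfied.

m_sum

azimuthal sum: -2 − 2 − 4 = -8  ✗
1 ≤ 6 ≤ 11 (triangle on l)
L = 6 + 5 + 6 = 17 (odd)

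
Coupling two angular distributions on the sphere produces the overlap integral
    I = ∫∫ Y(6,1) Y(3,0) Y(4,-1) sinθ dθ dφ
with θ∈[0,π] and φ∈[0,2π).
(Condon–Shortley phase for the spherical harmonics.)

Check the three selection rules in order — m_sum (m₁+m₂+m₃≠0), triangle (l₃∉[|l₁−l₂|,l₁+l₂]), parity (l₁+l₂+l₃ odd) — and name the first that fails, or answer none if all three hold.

Σmᵢ = 0  ✓
l₃∈[|l₁−l₂|,l₁+l₂]=[3,9], have l₃=4  ✓
Σlᵢ = 13 ⇒ odd  ✗

parity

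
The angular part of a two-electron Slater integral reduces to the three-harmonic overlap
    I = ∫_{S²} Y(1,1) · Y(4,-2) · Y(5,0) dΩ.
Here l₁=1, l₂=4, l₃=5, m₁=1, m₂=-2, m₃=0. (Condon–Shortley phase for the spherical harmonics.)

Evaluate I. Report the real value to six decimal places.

Σmᵢ = -1 ≠ 0, so the φ-integral vanishes; I = 0

0.000000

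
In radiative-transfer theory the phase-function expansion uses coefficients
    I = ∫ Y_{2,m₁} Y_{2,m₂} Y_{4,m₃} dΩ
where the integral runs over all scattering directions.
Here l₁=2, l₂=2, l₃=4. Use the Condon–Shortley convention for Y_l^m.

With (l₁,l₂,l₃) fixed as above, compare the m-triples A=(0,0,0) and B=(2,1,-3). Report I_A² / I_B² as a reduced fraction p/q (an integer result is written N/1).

Shared (l₁,l₂,l₃)=(2,2,4): N and (l;000)² cancel in I_A²/I_B².
A: Δ = 0!·4!·4!/9! = 1/630; Racah Σ t=0..0: t=0:+1/16 = 1/16; ⇒ 3j(2 2 4; 0 0 0)² = 2/35, sgn +1
B: Δ = 0!·4!·4!/9! = 1/630; Racah Σ t=0..0: t=0:+1/144 = 1/144; ⇒ 3j(2 2 4; 2 1 -3)² = 1/18, sgn -1
I_A²/I_B² = (2/35)/(1/18) = 36/35

36/35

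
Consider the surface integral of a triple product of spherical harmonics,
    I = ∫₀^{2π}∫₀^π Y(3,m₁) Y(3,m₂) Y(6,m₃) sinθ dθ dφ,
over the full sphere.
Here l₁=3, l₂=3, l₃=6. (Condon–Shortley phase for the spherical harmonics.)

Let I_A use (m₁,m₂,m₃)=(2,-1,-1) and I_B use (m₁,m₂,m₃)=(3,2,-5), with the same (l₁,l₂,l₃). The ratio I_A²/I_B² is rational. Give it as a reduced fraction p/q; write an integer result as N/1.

Shared (l₁,l₂,l₃)=(3,3,6): N and (l;000)² cancel in I_A²/I_B².
A: Δ = 0!·6!·6!/13! = 1/12012; Racah Σ t=0..0: t=0:+1/5760 = 1/5760; ⇒ 3j(3 3 6; 2 -1 -1)² = 5/572, sgn -1
B: Δ = 0!·6!·6!/13! = 1/12012; Racah Σ t=0..0: t=0:+1/86400 = 1/86400; ⇒ 3j(3 3 6; 3 2 -5)² = 1/26, sgn -1
I_A²/I_B² = (5/572)/(1/26) = 5/22

5/22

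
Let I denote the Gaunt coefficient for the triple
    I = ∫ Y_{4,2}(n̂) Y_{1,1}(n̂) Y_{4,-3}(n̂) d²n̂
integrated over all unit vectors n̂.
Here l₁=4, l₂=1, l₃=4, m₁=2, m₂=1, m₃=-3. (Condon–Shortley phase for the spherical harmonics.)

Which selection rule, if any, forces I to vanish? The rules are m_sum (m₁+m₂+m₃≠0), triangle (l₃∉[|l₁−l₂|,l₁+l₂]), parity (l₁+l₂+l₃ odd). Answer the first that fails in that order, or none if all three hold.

m₁+m₂+m₃ = 2 + 1 − 3 = 0  ✓
triangle: |4−1|=3 ≤ l₃=4 ≤ 4+1=5  ✓
parity: l₁+l₂+l₃ = 9 is odd  ✗

parity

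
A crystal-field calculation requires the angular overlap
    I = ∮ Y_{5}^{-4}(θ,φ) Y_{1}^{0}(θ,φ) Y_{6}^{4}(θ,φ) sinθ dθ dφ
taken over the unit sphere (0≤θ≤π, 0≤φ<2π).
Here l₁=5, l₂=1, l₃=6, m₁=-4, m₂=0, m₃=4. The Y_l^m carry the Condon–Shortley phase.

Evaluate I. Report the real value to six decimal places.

0.182727

m-sum 0 ✓  L=12 even ✓  4≤6≤6 ✓
Π(2lᵢ+1) = 11×3×13 = 429
triangle coeff Δ(5,1,6) = 1/858
Σ_t [0,0]: t=0:+1/14400 = 1/14400
(3j)²=6/143 [(5 1 6; 0 0 0)], sign=+1
Σ_t [0,0]: t=0:+1/362880 = 1/362880
(3j)²=10/429 [(5 1 6; -4 0 4)], sign=+1
⇒ 4πI² = 60/143
I = (+1)√(60/143/(4π)) = 0.18272698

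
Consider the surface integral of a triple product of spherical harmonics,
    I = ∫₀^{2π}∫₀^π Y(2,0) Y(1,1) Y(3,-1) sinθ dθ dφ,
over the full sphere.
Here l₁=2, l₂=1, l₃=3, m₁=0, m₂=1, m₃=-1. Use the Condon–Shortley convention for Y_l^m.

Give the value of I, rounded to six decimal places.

-0.202301

Checks pass: Σm=0; 6 even; l₃=3∈[1,3].
(2·2+1)(2·1+1)(2·3+1) = 105
Δ: 0! 4! 2! / 7! → 1/105
sum: t=0:+1/4 = 1/4
3j²(2 1 3; 0 0 0) = Δ·Π!·Σ² = 3/35  (sign -1)
sum: t=0:+1/8 = 1/8
3j²(2 1 3; 0 1 -1) = Δ·Π!·Σ² = 2/35  (sign +1)
combine: 4πI² = 105·3/35·2/35 = 18/35
take √, sign -1: I = -0.20230066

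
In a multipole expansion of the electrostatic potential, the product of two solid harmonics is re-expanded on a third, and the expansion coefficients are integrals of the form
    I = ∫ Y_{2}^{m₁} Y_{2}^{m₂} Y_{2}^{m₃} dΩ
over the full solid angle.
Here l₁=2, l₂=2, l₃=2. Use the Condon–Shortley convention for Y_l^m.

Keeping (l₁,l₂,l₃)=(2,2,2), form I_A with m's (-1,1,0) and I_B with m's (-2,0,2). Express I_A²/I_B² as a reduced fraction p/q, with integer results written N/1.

1/4

l's match ⇒ only the (l;m) 3-j factors differ between A and B.
A: triangle coeff Δ(2,2,2) = 1/630; Σ_t [1,2]: t=1:−1/4 t=2:+1/2 = 1/4; (3j)²=1/70 [(2 2 2; -1 1 0)], sign=+1
B: triangle coeff Δ(2,2,2) = 1/630; Σ_t [2,2]: t=2:+1/8 = 1/8; (3j)²=2/35 [(2 2 2; -2 0 2)], sign=+1
I_A²/I_B² = (1/70)/(2/35) = 1/4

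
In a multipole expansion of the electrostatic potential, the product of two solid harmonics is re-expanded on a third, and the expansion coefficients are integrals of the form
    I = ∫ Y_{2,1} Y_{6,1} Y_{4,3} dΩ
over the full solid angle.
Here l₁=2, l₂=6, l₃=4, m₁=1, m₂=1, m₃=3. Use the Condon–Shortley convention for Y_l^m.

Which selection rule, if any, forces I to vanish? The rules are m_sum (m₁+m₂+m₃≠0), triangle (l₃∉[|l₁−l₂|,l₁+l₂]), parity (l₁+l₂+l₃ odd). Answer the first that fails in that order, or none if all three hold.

m_sum

azimuthal sum: 1 + 1 + 3 = 5  ✗
4 ≤ 4 ≤ 8 (triangle on l)
L = 2 + 6 + 4 = 12 (even)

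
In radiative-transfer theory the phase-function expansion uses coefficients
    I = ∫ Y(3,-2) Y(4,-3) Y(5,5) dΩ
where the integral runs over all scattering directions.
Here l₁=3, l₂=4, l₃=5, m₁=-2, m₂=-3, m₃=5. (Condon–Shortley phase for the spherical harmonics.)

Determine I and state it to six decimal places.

-0.212007

Checks pass: Σm=0; 12 even; l₃=5∈[1,7].
(2·3+1)(2·4+1)(2·5+1) = 693
Δ: 2! 4! 6! / 13! → 1/180180
sum: t=0:+1/576 t=1:−1/144 t=2:+1/576 = -1/288
3j²(3 4 5; 0 0 0) = Δ·Π!·Σ² = 20/1001  (sign +1)
sum: t=1:−1/17280 = -1/17280
3j²(3 4 5; -2 -3 5) = Δ·Π!·Σ² = 35/858  (sign -1)
combine: 4πI² = 693·20/1001·35/858 = 1050/1859
take √, sign -1: I = -0.21200691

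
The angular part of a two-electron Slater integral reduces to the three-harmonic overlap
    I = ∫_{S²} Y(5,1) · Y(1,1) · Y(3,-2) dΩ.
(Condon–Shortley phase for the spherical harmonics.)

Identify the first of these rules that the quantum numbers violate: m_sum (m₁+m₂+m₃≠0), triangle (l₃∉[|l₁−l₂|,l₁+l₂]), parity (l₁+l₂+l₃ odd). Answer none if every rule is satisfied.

triangle

m₁+m₂+m₃ = 1 + 1 − 2 = 0  ✓
triangle: |5−1|=4 ≤ l₃=3 ≤ 5+1=6  ✗
parity: l₁+l₂+l₃ = 9 is odd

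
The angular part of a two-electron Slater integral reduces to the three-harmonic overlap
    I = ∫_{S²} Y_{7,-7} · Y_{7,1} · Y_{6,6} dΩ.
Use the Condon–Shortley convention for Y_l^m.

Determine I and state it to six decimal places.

Rules hold: Σm=0, L=20 even, 0≤6≤14.
N = 15·15·13 = 2925
Δ = 8!·6!·6!/21! = 1/2444321880
Racah Σ t=1..7: t=1:−1/2612736000 t=2:+1/20736000 t=3:−1/1658880 t=4:+1/746496 t=5:−1/1658880 t=6:+1/20736000 t=7:−1/2612736000 = 1/4354560
⇒ 3j(7 7 6; 0 0 0)² = 1000/138567, sgn +1
Racah Σ t=8..8: t=8:+1/20901888000 = 1/20901888000
⇒ 3j(7 7 6; -7 1 6)² = 11/9690, sgn +1
4πI² = N·(3j₀)²·(3jₘ)² = 2500/104329
I = +1·√(0.0239627/4π) = 0.04366792

0.043668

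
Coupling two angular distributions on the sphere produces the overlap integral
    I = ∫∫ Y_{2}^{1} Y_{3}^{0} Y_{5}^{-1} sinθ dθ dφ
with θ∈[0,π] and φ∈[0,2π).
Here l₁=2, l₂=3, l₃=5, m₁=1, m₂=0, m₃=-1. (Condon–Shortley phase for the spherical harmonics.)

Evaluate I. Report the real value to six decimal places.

-0.214318

Checks pass: Σm=0; 10 even; l₃=5∈[1,5].
(2·2+1)(2·3+1)(2·5+1) = 385
Δ: 0! 4! 6! / 11! → 1/2310
sum: t=0:+1/144 = 1/144
3j²(2 3 5; 0 0 0) = Δ·Π!·Σ² = 10/231  (sign -1)
sum: t=0:+1/216 = 1/216
3j²(2 3 5; 1 0 -1) = Δ·Π!·Σ² = 8/231  (sign +1)
combine: 4πI² = 385·10/231·8/231 = 400/693
take √, sign -1: I = -0.21431790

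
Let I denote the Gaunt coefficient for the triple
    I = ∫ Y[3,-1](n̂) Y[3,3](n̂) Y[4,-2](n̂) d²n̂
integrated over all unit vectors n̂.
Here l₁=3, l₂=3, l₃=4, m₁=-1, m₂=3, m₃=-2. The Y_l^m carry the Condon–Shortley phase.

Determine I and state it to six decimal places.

Rules hold: Σm=0, L=10 even, 0≤4≤6.
N = 7·7·9 = 441
Δ = 2!·4!·4!/11! = 1/34650
Racah Σ t=0..2: t=0:+1/72 t=1:−1/16 t=2:+1/72 = -5/144
⇒ 3j(3 3 4; 0 0 0)² = 2/77, sgn -1
Racah Σ t=2..2: t=2:+1/192 = 1/192
⇒ 3j(3 3 4; -1 3 -2)² = 3/77, sgn +1
4πI² = N·(3j₀)²·(3jₘ)² = 54/121
I = -1·√(0.446281/4π) = -0.18845135

-0.188451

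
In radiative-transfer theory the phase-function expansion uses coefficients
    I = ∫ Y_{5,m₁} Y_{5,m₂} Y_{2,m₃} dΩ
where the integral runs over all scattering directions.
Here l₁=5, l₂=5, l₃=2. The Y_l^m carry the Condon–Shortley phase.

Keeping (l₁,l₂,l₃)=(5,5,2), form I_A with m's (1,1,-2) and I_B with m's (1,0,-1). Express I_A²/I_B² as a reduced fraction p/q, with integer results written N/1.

30/1

Shared (l₁,l₂,l₃)=(5,5,2): N and (l;000)² cancel in I_A²/I_B².
A: Δ = 8!·2!·2!/13! = 1/38610; Racah Σ t=4..4: t=4:+1/2304 = 1/2304; ⇒ 3j(5 5 2; 1 1 -2)² = 5/143, sgn +1
B: Δ = 8!·2!·2!/13! = 1/38610; Racah Σ t=3..4: t=3:−1/1440 t=4:+1/1152 = 1/5760; ⇒ 3j(5 5 2; 1 0 -1)² = 1/858, sgn -1
I_A²/I_B² = (5/143)/(1/858) = 30/1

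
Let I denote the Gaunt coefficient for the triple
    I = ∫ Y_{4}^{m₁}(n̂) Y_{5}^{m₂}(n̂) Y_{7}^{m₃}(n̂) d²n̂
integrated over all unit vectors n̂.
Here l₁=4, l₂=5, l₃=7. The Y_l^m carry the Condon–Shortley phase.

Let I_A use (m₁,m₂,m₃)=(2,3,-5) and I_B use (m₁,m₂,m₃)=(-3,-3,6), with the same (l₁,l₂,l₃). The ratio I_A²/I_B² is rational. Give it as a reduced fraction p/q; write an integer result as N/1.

2809/2275

Shared (l₁,l₂,l₃)=(4,5,7): N and (l;000)² cancel in I_A²/I_B².
A: Δ = 2!·6!·8!/17! = 1/6126120; Racah Σ t=0..2: t=0:+1/3870720 t=1:−1/604800 t=2:+1/2073600 = -53/58060800; ⇒ 3j(4 5 7; 2 3 -5)² = 2809/185640, sgn -1
B: Δ = 2!·6!·8!/17! = 1/6126120; Racah Σ t=1..2: t=1:−1/3628800 t=2:+1/9676800 = -1/5806080; ⇒ 3j(4 5 7; -3 -3 6)² = 5/408, sgn +1
I_A²/I_B² = (2809/185640)/(5/408) = 2809/2275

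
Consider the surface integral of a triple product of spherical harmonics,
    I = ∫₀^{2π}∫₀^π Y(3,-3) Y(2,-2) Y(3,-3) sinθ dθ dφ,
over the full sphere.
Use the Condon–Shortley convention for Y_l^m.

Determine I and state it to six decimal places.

-3 − 2 − 3 = -8 ≠ 0: azimuthal integral kills it; I = 0

0.000000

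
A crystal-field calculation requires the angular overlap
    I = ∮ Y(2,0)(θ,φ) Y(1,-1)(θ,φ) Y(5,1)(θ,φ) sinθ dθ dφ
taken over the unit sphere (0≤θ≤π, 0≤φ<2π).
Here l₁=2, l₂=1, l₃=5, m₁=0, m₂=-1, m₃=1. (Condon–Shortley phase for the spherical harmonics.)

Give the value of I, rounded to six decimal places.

0.000000

|2−1|≤5≤2+1 violated ⇒ I = 0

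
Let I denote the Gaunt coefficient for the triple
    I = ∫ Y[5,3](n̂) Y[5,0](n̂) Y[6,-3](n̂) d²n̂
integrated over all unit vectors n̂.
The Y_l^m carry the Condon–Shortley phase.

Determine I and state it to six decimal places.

Rules hold: Σm=0, L=16 even, 0≤6≤10.
N = 11·11·13 = 1573
Δ = 4!·6!·6!/17! = 1/28588560
Racah Σ t=0..4: t=0:+1/345600 t=1:−1/13824 t=2:+1/5184 t=3:−1/13824 t=4:+1/345600 = 7/129600
⇒ 3j(5 5 6; 0 0 0)² = 80/7293, sgn +1
Racah Σ t=0..2: t=0:+1/138240 t=1:−1/34560 t=2:+1/103680 = -1/82944
⇒ 3j(5 5 6; 3 0 -3)² = 125/9724, sgn +1
4πI² = N·(3j₀)²·(3jₘ)² = 2500/11271
I = +1·√(0.221808/4π) = 0.13285682

0.132857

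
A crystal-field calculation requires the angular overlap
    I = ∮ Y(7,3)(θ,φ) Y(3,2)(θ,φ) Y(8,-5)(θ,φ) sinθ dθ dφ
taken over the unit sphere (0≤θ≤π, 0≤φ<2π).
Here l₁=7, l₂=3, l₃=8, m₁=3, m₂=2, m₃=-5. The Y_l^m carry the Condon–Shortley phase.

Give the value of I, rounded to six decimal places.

Checks pass: Σm=0; 18 even; l₃=8∈[4,10].
(2·7+1)(2·3+1)(2·8+1) = 1785
Δ: 2! 12! 4! / 19! → 1/5290740
sum: t=0:+1/7257600 t=1:−1/2073600 t=2:+1/7257600 = -1/4838400
3j²(7 3 8; 0 0 0) = Δ·Π!·Σ² = 252/20995  (sign -1)
sum: t=1:−1/52254720 t=2:+1/87091200 = -1/130636800
3j²(7 3 8; 3 2 -5) = Δ·Π!·Σ² = 88/20349  (sign +1)
combine: 4πI² = 1785·252/20995·88/20349 = 7392/79781
take √, sign -1: I = -0.08586700

-0.085867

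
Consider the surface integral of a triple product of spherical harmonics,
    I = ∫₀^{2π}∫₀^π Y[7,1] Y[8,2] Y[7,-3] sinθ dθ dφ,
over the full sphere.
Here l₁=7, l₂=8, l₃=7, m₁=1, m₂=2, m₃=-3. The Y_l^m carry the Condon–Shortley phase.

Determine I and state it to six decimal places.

-0.080215

m-sum 0 ✓  L=22 even ✓  1≤7≤15 ✓
Π(2lᵢ+1) = 15×17×15 = 3825
triangle coeff Δ(7,8,7) = 1/22086194130
Σ_t [1,7]: t=1:−1/18289152000 t=2:+1/248832000 t=3:−1/24883200 t=4:+1/11943936 t=5:−1/24883200 t=6:+1/248832000 t=7:−1/18289152000 = 11/975421440
(3j)²=1750/289731 [(7 8 7; 0 0 0)], sign=-1
Σ_t [2,6]: t=2:+1/2786918400 t=3:−1/130636800 t=4:+1/39813120 t=5:−1/62208000 t=6:+1/597196800 = 143/41803776000
(3j)²=26/7429 [(7 8 7; 1 2 -3)], sign=+1
⇒ 4πI² = 262500/3246473
I = (-1)√(262500/3246473/(4π)) = -0.08021467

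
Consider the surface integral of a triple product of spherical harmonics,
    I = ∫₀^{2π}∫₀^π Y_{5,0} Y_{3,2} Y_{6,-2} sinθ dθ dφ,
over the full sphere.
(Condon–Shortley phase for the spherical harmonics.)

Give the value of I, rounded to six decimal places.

Checks pass: Σm=0; 14 even; l₃=6∈[2,8].
(2·5+1)(2·3+1)(2·6+1) = 1001
Δ: 2! 8! 4! / 15! → 1/675675
sum: t=0:+1/8640 t=1:−1/2304 t=2:+1/8640 = -7/34560
3j²(5 3 6; 0 0 0) = Δ·Π!·Σ² = 7/429  (sign -1)
sum: t=1:−1/13824 t=2:+1/8640 = 1/23040
3j²(5 3 6; 0 2 -2) = Δ·Π!·Σ² = 2/429  (sign +1)
combine: 4πI² = 1001·7/429·2/429 = 98/1287
take √, sign -1: I = -0.07784287

-0.077843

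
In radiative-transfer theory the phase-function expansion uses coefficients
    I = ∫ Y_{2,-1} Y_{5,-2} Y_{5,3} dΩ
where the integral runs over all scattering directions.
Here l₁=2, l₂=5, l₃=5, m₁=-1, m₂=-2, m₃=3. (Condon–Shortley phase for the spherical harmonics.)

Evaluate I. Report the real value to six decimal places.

Checks pass: Σm=0; 12 even; l₃=5∈[3,7].
(2·2+1)(2·5+1)(2·5+1) = 605
Δ: 2! 2! 8! / 13! → 1/38610
sum: t=0:+1/2880 t=1:−1/576 t=2:+1/2880 = -1/960
3j²(2 5 5; 0 0 0) = Δ·Π!·Σ² = 10/429  (sign +1)
sum: t=1:−1/2880 t=2:+1/10080 = -1/4032
3j²(2 5 5; -1 -2 3) = Δ·Π!·Σ² = 10/429  (sign -1)
combine: 4πI² = 605·10/429·10/429 = 500/1521
take √, sign -1: I = -0.16173926

-0.161739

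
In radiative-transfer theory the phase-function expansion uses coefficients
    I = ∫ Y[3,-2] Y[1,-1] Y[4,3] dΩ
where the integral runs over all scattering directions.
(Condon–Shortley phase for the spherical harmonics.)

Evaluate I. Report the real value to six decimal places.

Checks pass: Σm=0; 8 even; l₃=4∈[2,4].
(2·3+1)(2·1+1)(2·4+1) = 189
Δ: 0! 6! 2! / 9! → 1/252
sum: t=0:+1/36 = 1/36
3j²(3 1 4; 0 0 0) = Δ·Π!·Σ² = 4/63  (sign +1)
sum: t=0:+1/240 = 1/240
3j²(3 1 4; -2 -1 3) = Δ·Π!·Σ² = 1/12  (sign -1)
combine: 4πI² = 189·4/63·1/12 = 1/1
take √, sign -1: I = -0.28209479

-0.282095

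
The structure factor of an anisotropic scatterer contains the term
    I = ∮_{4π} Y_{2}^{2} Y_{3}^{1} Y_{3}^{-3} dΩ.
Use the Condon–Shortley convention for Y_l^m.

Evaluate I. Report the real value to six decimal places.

0.132981

Checks pass: Σm=0; 8 even; l₃=3∈[1,5].
(2·2+1)(2·3+1)(2·3+1) = 245
Δ: 2! 2! 4! / 9! → 1/3780
sum: t=0:+1/24 t=1:−1/4 t=2:+1/24 = -1/6
3j²(2 3 3; 0 0 0) = Δ·Π!·Σ² = 4/105  (sign +1)
sum: t=0:+1/96 = 1/96
3j²(2 3 3; 2 1 -3) = Δ·Π!·Σ² = 1/42  (sign +1)
combine: 4πI² = 245·4/105·1/42 = 2/9
take √, sign +1: I = 0.13298076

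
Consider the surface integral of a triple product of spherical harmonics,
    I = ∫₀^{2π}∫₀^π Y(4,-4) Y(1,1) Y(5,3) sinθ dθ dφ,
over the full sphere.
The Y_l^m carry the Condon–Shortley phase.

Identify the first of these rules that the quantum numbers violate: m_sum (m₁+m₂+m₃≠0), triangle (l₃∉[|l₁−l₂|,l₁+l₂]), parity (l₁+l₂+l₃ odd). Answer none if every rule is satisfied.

azimuthal sum: -4 + 1 + 3 = 0  ✓
3 ≤ 5 ≤ 5 (triangle on l)  ✓
L = 4 + 1 + 5 = 10 (even)  ✓

none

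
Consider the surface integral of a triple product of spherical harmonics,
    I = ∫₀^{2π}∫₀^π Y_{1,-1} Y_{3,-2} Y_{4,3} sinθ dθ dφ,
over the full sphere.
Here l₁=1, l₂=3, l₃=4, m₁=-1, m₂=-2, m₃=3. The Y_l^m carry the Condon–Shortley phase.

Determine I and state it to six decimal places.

Rules hold: Σm=0, L=8 even, 2≤4≤4.
N = 3·7·9 = 189
Δ = 0!·2!·6!/9! = 1/252
Racah Σ t=0..0: t=0:+1/36 = 1/36
⇒ 3j(1 3 4; 0 0 0)² = 4/63, sgn +1
Racah Σ t=0..0: t=0:+1/240 = 1/240
⇒ 3j(1 3 4; -1 -2 3)² = 1/12, sgn -1
4πI² = N·(3j₀)²·(3jₘ)² = 1/1
I = -1·√(1/4π) = -0.28209479

-0.282095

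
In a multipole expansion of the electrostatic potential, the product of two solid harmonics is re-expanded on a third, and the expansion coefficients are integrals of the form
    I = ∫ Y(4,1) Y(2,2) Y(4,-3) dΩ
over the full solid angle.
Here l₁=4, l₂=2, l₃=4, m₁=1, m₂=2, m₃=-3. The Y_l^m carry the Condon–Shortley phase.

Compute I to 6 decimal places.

0.159270

m-sum 0 ✓  L=10 even ✓  2≤4≤6 ✓
Π(2lᵢ+1) = 9×5×9 = 405
triangle coeff Δ(4,2,4) = 1/13860
Σ_t [0,2]: t=0:+1/192 t=1:−1/36 t=2:+1/192 = -5/288
(3j)²=20/693 [(4 2 4; 0 0 0)], sign=-1
Σ_t [2,2]: t=2:+1/480 = 1/480
(3j)²=3/110 [(4 2 4; 1 2 -3)], sign=-1
⇒ 4πI² = 270/847
I = (+1)√(270/847/(4π)) = 0.15927046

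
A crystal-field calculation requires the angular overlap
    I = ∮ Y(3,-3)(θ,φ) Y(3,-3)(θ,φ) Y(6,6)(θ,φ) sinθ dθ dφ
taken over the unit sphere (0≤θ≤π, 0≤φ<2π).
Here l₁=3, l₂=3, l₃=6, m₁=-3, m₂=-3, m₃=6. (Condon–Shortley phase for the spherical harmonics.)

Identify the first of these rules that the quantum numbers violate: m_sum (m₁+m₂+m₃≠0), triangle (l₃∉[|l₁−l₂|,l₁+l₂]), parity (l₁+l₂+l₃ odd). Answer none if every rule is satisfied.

azimuthal sum: -3 − 3 + 6 = 0  ✓
0 ≤ 6 ≤ 6 (triangle on l)  ✓
L = 3 + 3 + 6 = 12 (even)  ✓

none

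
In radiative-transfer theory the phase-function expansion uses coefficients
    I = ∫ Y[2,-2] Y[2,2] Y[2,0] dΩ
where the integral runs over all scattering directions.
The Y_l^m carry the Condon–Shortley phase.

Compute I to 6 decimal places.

m-sum 0 ✓  L=6 even ✓  0≤2≤4 ✓
Π(2lᵢ+1) = 5×5×5 = 125
triangle coeff Δ(2,2,2) = 1/630
Σ_t [0,2]: t=0:+1/8 t=1:−1/1 t=2:+1/8 = -3/4
(3j)²=2/35 [(2 2 2; 0 0 0)], sign=-1
Σ_t [2,2]: t=2:+1/8 = 1/8
(3j)²=2/35 [(2 2 2; -2 2 0)], sign=+1
⇒ 4πI² = 20/49
I = (-1)√(20/49/(4π)) = -0.18022375

-0.180224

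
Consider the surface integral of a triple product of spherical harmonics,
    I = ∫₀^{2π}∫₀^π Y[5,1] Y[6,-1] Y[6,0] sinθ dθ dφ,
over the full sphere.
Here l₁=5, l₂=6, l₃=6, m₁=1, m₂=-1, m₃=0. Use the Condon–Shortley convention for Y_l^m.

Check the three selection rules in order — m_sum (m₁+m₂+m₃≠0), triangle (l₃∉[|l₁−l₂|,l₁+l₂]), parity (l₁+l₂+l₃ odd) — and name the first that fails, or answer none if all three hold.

parity

m₁+m₂+m₃ = 1 − 1 + 0 = 0  ✓
triangle: |5−6|=1 ≤ l₃=6 ≤ 5+6=11  ✓
parity: l₁+l₂+l₃ = 17 is odd  ✗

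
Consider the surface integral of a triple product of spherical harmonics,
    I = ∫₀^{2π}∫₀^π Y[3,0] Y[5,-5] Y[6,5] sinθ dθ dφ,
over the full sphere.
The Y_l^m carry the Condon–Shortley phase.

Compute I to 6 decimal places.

Checks pass: Σm=0; 14 even; l₃=6∈[2,8].
(2·3+1)(2·5+1)(2·6+1) = 1001
Δ: 2! 4! 8! / 15! → 1/675675
sum: t=0:+1/8640 t=1:−1/2304 t=2:+1/8640 = -7/34560
3j²(3 5 6; 0 0 0) = Δ·Π!·Σ² = 7/429  (sign -1)
sum: t=0:+1/483840 = 1/483840
3j²(3 5 6; 0 -5 5) = Δ·Π!·Σ² = 3/91  (sign -1)
combine: 4πI² = 1001·7/429·3/91 = 7/13
take √, sign +1: I = 0.20700098

0.207001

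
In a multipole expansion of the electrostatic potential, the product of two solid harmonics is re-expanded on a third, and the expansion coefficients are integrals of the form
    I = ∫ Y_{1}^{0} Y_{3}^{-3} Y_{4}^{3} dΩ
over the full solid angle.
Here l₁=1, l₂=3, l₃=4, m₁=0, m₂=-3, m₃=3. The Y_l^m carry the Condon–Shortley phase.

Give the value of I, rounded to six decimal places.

-0.162868

Checks pass: Σm=0; 8 even; l₃=4∈[2,4].
(2·1+1)(2·3+1)(2·4+1) = 189
Δ: 0! 2! 6! / 9! → 1/252
sum: t=0:+1/36 = 1/36
3j²(1 3 4; 0 0 0) = Δ·Π!·Σ² = 4/63  (sign +1)
sum: t=0:+1/720 = 1/720
3j²(1 3 4; 0 -3 3) = Δ·Π!·Σ² = 1/36  (sign -1)
combine: 4πI² = 189·4/63·1/36 = 1/3
take √, sign -1: I = -0.16286750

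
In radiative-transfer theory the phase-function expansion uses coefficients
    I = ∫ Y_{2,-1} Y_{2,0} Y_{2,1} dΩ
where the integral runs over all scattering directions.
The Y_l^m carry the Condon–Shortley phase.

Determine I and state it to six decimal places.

Rules hold: Σm=0, L=6 even, 0≤2≤4.
N = 5·5·5 = 125
Δ = 2!·2!·2!/7! = 1/630
Racah Σ t=0..2: t=0:+1/8 t=1:−1/1 t=2:+1/8 = -3/4
⇒ 3j(2 2 2; 0 0 0)² = 2/35, sgn -1
Racah Σ t=1..2: t=1:−1/2 t=2:+1/4 = -1/4
⇒ 3j(2 2 2; -1 0 1)² = 1/70, sgn +1
4πI² = N·(3j₀)²·(3jₘ)² = 5/49
I = -1·√(0.102041/4π) = -0.09011188

-0.090112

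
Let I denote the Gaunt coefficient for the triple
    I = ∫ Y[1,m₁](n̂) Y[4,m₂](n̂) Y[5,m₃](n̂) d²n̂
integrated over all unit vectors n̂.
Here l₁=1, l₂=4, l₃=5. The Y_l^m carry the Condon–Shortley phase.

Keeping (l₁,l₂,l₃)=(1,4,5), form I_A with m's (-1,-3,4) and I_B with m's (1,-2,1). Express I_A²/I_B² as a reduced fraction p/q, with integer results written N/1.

Same 1,4,5: normalisation and zero-m 3j drop out of the ratio.
A: Δ: 0! 2! 8! / 11! → 1/495; sum: t=0:+1/10080 = 1/10080; 3j²(1 4 5; -1 -3 4) = Δ·Π!·Σ² = 4/55  (sign -1)
B: Δ: 0! 2! 8! / 11! → 1/495; sum: t=0:+1/2880 = 1/2880; 3j²(1 4 5; 1 -2 1) = Δ·Π!·Σ² = 2/165  (sign +1)
I_A²/I_B² = (4/55)/(2/165) = 6/1

6/1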